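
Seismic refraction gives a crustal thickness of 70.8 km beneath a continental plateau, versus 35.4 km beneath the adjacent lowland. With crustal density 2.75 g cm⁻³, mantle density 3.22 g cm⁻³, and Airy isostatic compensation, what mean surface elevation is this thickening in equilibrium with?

5.17 km

Excess crust Δ = 70.8 km − 35.4 km = 35.4 km, split between elevation h and root r with h + r = Δ.
Airy balance ρ_c h = (ρ_m − ρ_c) r gives r = h ρ_c/(ρ_m − ρ_c), so h (1 + ρ_c/(ρ_m − ρ_c)) = Δ, i.e. h = Δ (ρ_m − ρ_c)/ρ_m.
h = 35.4 km × 0.47/3.22 = 5.17 km.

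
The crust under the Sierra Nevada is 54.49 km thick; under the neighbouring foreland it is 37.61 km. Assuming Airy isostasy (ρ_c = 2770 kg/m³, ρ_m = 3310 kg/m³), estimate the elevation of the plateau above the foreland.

2.75 km

Excess crust Δ = 54.49 km − 37.61 km = 16.88 km, split between elevation h and root r with h + r = Δ.
Airy balance ρ_c h = (ρ_m − ρ_c) r gives r = h ρ_c/(ρ_m − ρ_c), so h (1 + ρ_c/(ρ_m − ρ_c)) = Δ, i.e. h = Δ (ρ_m − ρ_c)/ρ_m.
h = 16.88 km × 540/3310 = 2.75 km.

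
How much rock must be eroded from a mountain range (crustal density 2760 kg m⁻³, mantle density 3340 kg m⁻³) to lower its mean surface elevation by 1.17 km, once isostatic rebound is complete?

6.74 km

Net drop Δ = e − u = e − e ρ_c/ρ_m = e (ρ_m − ρ_c)/ρ_m.
e = Δ ρ_m/(ρ_m − ρ_c) = 1.17 km × 3340/580 = 6.74 km.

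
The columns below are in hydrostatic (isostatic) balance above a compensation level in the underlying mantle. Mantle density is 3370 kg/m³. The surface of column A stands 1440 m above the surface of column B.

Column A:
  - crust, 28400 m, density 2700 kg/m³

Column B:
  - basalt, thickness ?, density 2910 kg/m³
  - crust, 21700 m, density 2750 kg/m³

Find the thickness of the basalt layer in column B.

Take the compensation level at the base of the deeper column (depth z_c below the surface of column A) and equate Σ ρ_i t_i down to z_c; mantle fills any gap and the z_c terms cancel.
Column A: 28400×2700 + (z_c − 28400)×3370
Column B: 1440×0 + x×2910 + 21700×2750 + (z_c − 1440 − 21700 − x)×3370
The z_c×3370 term appears on both sides and cancels. Collect the known terms of each column as K = Σ(ρt)_known − 3370 × (depth of known layers): K_A = 76680000 − 3370×28400 = −19028000; K_B = 59675000 − 3370×(1440 + 21700) = −18306800.
Balance: K_A = K_B − x×(3370 − 2910), so x = (K_B − K_A)/(3370 − 2910) = 721200/460 = 1570 m.

1570 m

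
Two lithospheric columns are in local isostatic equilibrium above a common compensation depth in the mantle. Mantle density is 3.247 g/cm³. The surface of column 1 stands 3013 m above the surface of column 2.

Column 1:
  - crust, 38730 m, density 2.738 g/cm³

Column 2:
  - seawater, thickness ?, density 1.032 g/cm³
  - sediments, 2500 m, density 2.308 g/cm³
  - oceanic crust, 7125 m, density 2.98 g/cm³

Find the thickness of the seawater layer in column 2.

2560 m

Take the compensation level at the base of the deeper column (depth z_c below the surface of column 1) and equate Σ ρ_i t_i down to z_c; mantle fills any gap and the z_c terms cancel.
Column 1: 38730×2.738 + (z_c − 38730)×3.247
Column 2: 3013×0 + x×1.032 + 2500×2.308 + 7125×2.98 + (z_c − 3013 − 9625 − x)×3.247
The z_c×3.247 term appears on both sides and cancels. Collect the known terms of each column as K = Σ(ρt)_known − 3.247 × (depth of known layers): K_1 = 106042.74 − 3.247×38730 = −19713.57; K_2 = 27002.5 − 3.247×(3013 + 9625) = −14033.086.
Balance: K_1 = K_2 − x×(3.247 − 1.032), so x = (K_2 − K_1)/(3.247 − 1.032) = 5680.48/2.215 = 2560 m.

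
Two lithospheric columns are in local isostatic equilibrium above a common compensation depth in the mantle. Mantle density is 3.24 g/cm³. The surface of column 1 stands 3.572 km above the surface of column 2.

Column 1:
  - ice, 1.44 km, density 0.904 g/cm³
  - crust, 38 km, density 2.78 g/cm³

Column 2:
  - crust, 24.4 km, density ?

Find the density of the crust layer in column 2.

2.86 g/cm³

Take the compensation level at the base of the deeper column (depth z_c below the surface of column 1) and equate Σ ρ_i t_i down to z_c; mantle fills any gap and the z_c terms cancel.
Column 1: 1.44×0.904 + 38×2.78 + (z_c − 39.44)×3.24
Column 2: 3.572×0 + 24.4×ρ + (z_c − 3.572 − 24.4)×3.24
The z_c×3.24 term appears on both sides and cancels. Collect the known terms of each column as K = Σ(ρt)_known − 3.24 × (depth of known layers): K_1 = 106.94176 − 3.24×39.44 = −20.84384; K_2 = 0 − 3.24×(3.572 + 24.4) = −90.62928.
Balance: K_1 = K_2 + 24.4×ρ, so ρ = (K_1 − K_2)/24.4 = 69.7854/24.4 = 2.86 g/cm³.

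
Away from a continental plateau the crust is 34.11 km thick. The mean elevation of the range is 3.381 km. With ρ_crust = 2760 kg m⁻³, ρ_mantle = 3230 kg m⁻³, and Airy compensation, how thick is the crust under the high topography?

Root depth r = h ρ_c / (ρ_m − ρ_c) = 3.381 km × 2760 / 470 = 19.85 km.
Total thickness = T + h + r = 34.11 km + 3.381 km + 19.85 km = 57.3 km.

57.3 km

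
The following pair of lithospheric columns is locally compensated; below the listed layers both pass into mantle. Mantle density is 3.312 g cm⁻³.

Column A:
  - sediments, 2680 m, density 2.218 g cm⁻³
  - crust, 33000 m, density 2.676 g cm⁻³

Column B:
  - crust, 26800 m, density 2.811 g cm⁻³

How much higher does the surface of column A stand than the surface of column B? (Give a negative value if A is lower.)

For any compensation level in the mantle, the mantle terms cancel and isostasy reduces to e = (Σt_A − Σt_B) − (Σ(ρt)_A − Σ(ρt)_B) / ρ_m.
Σt_A = 35680 m; Σt_B = 26800 m; Σ(ρt)_A = 94252.24; Σ(ρt)_B = 75334.8 (in m·g cm⁻³).
e = (35680 − 26800) − (94252.24 − 75334.8) / 3.312 = 3170 m.

3170 m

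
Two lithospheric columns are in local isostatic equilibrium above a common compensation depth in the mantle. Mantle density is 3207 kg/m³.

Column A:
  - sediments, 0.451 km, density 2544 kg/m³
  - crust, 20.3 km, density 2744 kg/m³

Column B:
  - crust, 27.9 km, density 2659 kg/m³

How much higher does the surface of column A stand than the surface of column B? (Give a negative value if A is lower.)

−1.74 km

For any compensation level in the mantle, the mantle terms cancel and isostasy reduces to e = (Σt_A − Σt_B) − (Σ(ρt)_A − Σ(ρt)_B) / ρ_m.
Σt_A = 20.751 km; Σt_B = 27.9 km; Σ(ρt)_A = 56850.544; Σ(ρt)_B = 74186.1 (in km·kg/m³).
e = (20.751 − 27.9) − (56850.544 − 74186.1) / 3207 = −1.74 km.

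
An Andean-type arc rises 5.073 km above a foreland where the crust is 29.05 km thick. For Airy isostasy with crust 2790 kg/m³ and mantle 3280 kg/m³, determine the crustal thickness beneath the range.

63 km

Root depth r = h ρ_c / (ρ_m − ρ_c) = 5.073 km × 2790 / 490 = 28.89 km.
Total thickness = T + h + r = 29.05 km + 5.073 km + 28.89 km = 63 km.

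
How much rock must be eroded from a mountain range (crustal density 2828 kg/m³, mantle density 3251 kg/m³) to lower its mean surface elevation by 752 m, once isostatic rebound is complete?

Net drop Δ = e − u = e − e ρ_c/ρ_m = e (ρ_m − ρ_c)/ρ_m.
e = Δ ρ_m/(ρ_m − ρ_c) = 752 m × 3251/423 = 5780 m.

5780 m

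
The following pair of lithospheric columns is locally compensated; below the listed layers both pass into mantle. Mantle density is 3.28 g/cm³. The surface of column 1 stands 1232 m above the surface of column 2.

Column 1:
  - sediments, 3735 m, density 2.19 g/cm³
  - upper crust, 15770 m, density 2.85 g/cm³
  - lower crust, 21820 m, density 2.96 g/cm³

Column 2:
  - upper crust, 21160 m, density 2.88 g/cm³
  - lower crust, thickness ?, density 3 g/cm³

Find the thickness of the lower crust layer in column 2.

19000 m

Take the compensation level at the base of the deeper column (depth z_c below the surface of column 1) and equate Σ ρ_i t_i down to z_c; mantle fills any gap and the z_c terms cancel.
Column 1: 3735×2.19 + 15770×2.85 + 21820×2.96 + (z_c − 41325)×3.28
Column 2: 1232×0 + 21160×2.88 + x×3 + (z_c − 1232 − 21160 − x)×3.28
The z_c×3.28 term appears on both sides and cancels. Collect the known terms of each column as K = Σ(ρt)_known − 3.28 × (depth of known layers): K_1 = 117711.35 − 3.28×41325 = −17834.65; K_2 = 60940.8 − 3.28×(1232 + 21160) = −12504.96.
Balance: K_1 = K_2 − x×(3.28 − 3), so x = (K_2 − K_1)/(3.28 − 3) = 5329.69/0.28 = 19000 m.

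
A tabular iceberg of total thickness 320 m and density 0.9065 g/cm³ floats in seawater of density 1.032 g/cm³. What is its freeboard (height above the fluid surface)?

Floating equilibrium: submerged depth d = t ρ_obj/ρ_fluid = 320 m × 0.9065/1.032 = 281.1 m.
Freeboard = t − d = 320 m − 281.1 m = 38.9 m.

38.9 m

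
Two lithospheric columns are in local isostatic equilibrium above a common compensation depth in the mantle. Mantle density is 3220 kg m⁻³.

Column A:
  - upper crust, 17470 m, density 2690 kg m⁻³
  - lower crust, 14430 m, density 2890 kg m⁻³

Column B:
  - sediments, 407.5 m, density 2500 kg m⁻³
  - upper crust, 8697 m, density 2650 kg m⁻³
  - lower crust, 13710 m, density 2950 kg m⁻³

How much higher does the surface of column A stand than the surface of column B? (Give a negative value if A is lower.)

1570 m

For any compensation level in the mantle, the mantle terms cancel and isostasy reduces to e = (Σt_A − Σt_B) − (Σ(ρt)_A − Σ(ρt)_B) / ρ_m.
Σt_A = 31900 m; Σt_B = 22814.5 m; Σ(ρt)_A = 88697000; Σ(ρt)_B = 64510300 (in m·kg m⁻³).
e = (31900 − 22814.5) − (88697000 − 64510300) / 3220 = 1570 m.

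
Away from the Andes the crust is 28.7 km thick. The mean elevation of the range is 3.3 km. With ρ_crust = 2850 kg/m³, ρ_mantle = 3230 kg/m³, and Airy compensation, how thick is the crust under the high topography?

56.8 km

Root depth r = h ρ_c / (ρ_m − ρ_c) = 3.3 km × 2850 / 380 = 24.75 km.
Total thickness = T + h + r = 28.7 km + 3.3 km + 24.75 km = 56.8 km.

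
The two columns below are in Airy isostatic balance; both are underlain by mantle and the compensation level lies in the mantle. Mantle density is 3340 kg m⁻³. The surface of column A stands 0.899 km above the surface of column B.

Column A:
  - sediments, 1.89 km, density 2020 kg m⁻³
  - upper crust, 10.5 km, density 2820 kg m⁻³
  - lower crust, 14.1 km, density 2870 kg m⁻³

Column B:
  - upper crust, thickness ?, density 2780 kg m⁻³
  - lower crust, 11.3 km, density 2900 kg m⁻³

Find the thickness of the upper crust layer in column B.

11.8 km

Take the compensation level at the base of the deeper column (depth z_c below the surface of column A) and equate Σ ρ_i t_i down to z_c; mantle fills any gap and the z_c terms cancel.
Column A: 1.89×2020 + 10.5×2820 + 14.1×2870 + (z_c − 26.49)×3340
Column B: 0.899×0 + x×2780 + 11.3×2900 + (z_c − 0.899 − 11.3 − x)×3340
The z_c×3340 term appears on both sides and cancels. Collect the known terms of each column as K = Σ(ρt)_known − 3340 × (depth of known layers): K_A = 73894.8 − 3340×26.49 = −14581.8; K_B = 32770 − 3340×(0.899 + 11.3) = −7974.66.
Balance: K_A = K_B − x×(3340 − 2780), so x = (K_B − K_A)/(3340 − 2780) = 6607.14/560 = 11.8 km.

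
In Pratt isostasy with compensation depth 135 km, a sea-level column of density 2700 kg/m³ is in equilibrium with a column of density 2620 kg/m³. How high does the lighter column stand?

4.12 km

ρ_ref D = ρ (D + h) → h = D (ρ_ref − ρ)/ρ.
h = 135 km × (2700 − 2620)/2620 = 4.12 km.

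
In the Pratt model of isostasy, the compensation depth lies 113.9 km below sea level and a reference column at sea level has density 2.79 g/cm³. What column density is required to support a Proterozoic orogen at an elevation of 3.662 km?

2.7 g/cm³

Pratt balance: ρ_ref D = ρ (D + h).
ρ = ρ_ref D/(D + h) = 2.79 × 113.9 km/(113.9 km + 3.662 km) = 2.7 g/cm³.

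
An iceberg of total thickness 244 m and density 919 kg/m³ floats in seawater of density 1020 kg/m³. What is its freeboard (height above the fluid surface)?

Floating equilibrium: submerged depth d = t ρ_obj/ρ_fluid = 244 m × 919/1020 = 219.8 m.
Freeboard = t − d = 244 m − 219.8 m = 24.2 m.

24.2 m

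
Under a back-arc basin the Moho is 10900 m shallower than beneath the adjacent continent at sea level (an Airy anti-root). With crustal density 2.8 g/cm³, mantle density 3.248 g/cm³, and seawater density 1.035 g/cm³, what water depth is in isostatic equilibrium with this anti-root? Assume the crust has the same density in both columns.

Replacing a thickness d of crust by seawater at the top must be balanced by replacing crust with mantle at the base: d (ρ_c − ρ_w) = a (ρ_m − ρ_c).
d = a (ρ_m − ρ_c)/(ρ_c − ρ_w) = 10900 m × 0.448/1.765 = 2770 m.

2770 m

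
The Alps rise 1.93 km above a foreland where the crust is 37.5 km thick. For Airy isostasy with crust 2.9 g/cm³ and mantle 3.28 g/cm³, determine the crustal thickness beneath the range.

54.2 km

Root depth r = h ρ_c / (ρ_m − ρ_c) = 1.93 km × 2.9 / 0.38 = 14.73 km.
Total thickness = T + h + r = 37.5 km + 1.93 km + 14.73 km = 54.2 km.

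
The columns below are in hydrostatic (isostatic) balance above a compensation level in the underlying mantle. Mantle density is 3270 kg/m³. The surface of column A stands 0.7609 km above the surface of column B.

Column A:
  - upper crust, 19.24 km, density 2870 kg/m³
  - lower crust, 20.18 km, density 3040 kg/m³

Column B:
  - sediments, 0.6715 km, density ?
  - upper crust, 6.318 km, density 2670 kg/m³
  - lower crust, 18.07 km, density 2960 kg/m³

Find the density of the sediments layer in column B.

2590 kg/m³

Take the compensation level at the base of the deeper column (depth z_c below the surface of column A) and equate Σ ρ_i t_i down to z_c; mantle fills any gap and the z_c terms cancel.
Column A: 19.24×2870 + 20.18×3040 + (z_c − 39.42)×3270
Column B: 0.7609×0 + 0.6715×ρ + 6.318×2670 + 18.07×2960 + (z_c − 0.7609 − 25.0595)×3270
The z_c×3270 term appears on both sides and cancels. Collect the known terms of each column as K = Σ(ρt)_known − 3270 × (depth of known layers): K_A = 116566 − 3270×39.42 = −12337.4; K_B = 70356.26 − 3270×(0.7609 + 25.0595) = −14076.448.
Balance: K_A = K_B + 0.6715×ρ, so ρ = (K_A − K_B)/0.6715 = 1739.05/0.6715 = 2590 kg/m³.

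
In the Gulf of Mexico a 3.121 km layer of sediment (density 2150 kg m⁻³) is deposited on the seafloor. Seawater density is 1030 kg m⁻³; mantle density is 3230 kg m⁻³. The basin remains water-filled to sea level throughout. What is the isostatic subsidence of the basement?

1.59 km

Submarine loading: the sediment displaces seawater, and the subsidence is in turn flooded, so s (ρ_m − ρ_w) = t (ρ_sed − ρ_w).
s = 3.121 km × (2150 − 1030) / (3230 − 1030) = 1.59 km.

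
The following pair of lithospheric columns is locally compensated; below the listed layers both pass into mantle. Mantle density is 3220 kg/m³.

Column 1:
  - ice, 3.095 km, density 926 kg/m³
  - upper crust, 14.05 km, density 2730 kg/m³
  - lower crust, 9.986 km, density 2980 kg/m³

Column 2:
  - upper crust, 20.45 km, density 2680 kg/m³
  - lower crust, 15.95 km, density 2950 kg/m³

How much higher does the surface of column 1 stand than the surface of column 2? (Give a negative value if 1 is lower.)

For any compensation level in the mantle, the mantle terms cancel and isostasy reduces to e = (Σt_1 − Σt_2) − (Σ(ρt)_1 − Σ(ρt)_2) / ρ_m.
Σt_1 = 27.131 km; Σt_2 = 36.4 km; Σ(ρt)_1 = 70980.75; Σ(ρt)_2 = 101858.5 (in km·kg/m³).
e = (27.131 − 36.4) − (70980.75 − 101858.5) / 3220 = 0.32 km.

0.32 km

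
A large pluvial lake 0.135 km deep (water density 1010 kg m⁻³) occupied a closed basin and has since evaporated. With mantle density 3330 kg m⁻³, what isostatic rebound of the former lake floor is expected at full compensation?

u = d ρ_w/ρ_m = 0.135 km × 1010/3330 = 0.0409 km.

0.0409 km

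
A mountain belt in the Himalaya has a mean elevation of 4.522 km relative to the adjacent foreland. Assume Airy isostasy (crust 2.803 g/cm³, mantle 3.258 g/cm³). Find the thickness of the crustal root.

By Archimedes' principle applied to the lithosphere: the weight of the topography is balanced by the buoyancy of the root, ρ_c h = (ρ_m − ρ_c) r.
r = h · ρ_c / (ρ_m − ρ_c) = 4.522 km × 2.803 / (3.258 − 2.803) = 27.9 km.

27.9 km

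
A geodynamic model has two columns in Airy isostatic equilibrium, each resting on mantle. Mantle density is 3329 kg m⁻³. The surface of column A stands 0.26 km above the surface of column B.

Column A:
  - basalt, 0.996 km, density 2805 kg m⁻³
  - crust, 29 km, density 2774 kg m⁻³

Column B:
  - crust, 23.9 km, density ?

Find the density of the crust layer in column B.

2670 kg m⁻³

Take the compensation level at the base of the deeper column (depth z_c below the surface of column A) and equate Σ ρ_i t_i down to z_c; mantle fills any gap and the z_c terms cancel.
Column A: 0.996×2805 + 29×2774 + (z_c − 29.996)×3329
Column B: 0.26×0 + 23.9×ρ + (z_c − 0.26 − 23.9)×3329
The z_c×3329 term appears on both sides and cancels. Collect the known terms of each column as K = Σ(ρt)_known − 3329 × (depth of known layers): K_A = 83239.78 − 3329×29.996 = −16616.904; K_B = 0 − 3329×(0.26 + 23.9) = −80428.64.
Balance: K_A = K_B + 23.9×ρ, so ρ = (K_A − K_B)/23.9 = 63811.7/23.9 = 2670 kg m⁻³.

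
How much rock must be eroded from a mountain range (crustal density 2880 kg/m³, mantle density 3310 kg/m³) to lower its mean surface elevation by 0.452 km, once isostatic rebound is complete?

Net drop Δ = e − u = e − e ρ_c/ρ_m = e (ρ_m − ρ_c)/ρ_m.
e = Δ ρ_m/(ρ_m − ρ_c) = 0.452 km × 3310/430 = 3.48 km.

3.48 km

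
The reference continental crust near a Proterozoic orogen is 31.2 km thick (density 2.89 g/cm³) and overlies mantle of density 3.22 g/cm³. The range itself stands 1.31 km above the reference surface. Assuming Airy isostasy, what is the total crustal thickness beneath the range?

Root depth r = h ρ_c / (ρ_m − ρ_c) = 1.31 km × 2.89 / 0.33 = 11.47 km.
Total thickness = T + h + r = 31.2 km + 1.31 km + 11.47 km = 44 km.

44 km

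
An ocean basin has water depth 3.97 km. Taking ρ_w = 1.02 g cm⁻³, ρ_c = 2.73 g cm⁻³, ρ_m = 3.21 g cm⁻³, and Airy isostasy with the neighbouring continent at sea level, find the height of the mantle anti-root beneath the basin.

14.1 km

By Archimedes' principle applied to the lithosphere: replacing crust with seawater at the top is compensated by replacing crust with mantle at the base: d (ρ_c − ρ_w) = a (ρ_m − ρ_c).
a = d (ρ_c − ρ_w)/(ρ_m − ρ_c) = 3.97 km × 1.71/0.48 = 14.1 km.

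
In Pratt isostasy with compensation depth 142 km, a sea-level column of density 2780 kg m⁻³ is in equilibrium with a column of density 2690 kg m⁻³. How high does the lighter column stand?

4.75 km

ρ_ref D = ρ (D + h) → h = D (ρ_ref − ρ)/ρ.
h = 142 km × (2780 − 2690)/2690 = 4.75 km.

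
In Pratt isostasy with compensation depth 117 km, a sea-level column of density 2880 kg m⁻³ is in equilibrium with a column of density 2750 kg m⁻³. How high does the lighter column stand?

5.53 km

ρ_ref D = ρ (D + h) → h = D (ρ_ref − ρ)/ρ.
h = 117 km × (2880 − 2750)/2750 = 5.53 km.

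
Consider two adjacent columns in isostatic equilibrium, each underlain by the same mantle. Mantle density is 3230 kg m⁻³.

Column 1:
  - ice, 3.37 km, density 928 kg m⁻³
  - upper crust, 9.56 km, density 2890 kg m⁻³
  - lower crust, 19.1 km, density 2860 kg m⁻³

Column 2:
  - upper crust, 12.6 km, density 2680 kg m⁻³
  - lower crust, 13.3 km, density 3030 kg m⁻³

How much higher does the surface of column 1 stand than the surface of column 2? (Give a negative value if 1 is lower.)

For any compensation level in the mantle, the mantle terms cancel and isostasy reduces to e = (Σt_1 − Σt_2) − (Σ(ρt)_1 − Σ(ρt)_2) / ρ_m.
Σt_1 = 32.03 km; Σt_2 = 25.9 km; Σ(ρt)_1 = 85381.76; Σ(ρt)_2 = 74067 (in km·kg m⁻³).
e = (32.03 − 25.9) − (85381.76 − 74067) / 3230 = 2.63 km.

2.63 km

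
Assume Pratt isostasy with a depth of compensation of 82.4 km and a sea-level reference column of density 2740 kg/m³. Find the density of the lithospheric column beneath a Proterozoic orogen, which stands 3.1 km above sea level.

2640 kg/m³

Pratt balance: ρ_ref D = ρ (D + h).
ρ = ρ_ref D/(D + h) = 2740 × 82.4 km/(82.4 km + 3.1 km) = 2640 kg/m³.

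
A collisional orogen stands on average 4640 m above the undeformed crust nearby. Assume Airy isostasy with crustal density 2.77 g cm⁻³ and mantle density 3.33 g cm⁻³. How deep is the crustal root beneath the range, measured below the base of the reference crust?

Equating mass per unit area of the two columns: the weight of the topography is balanced by the buoyancy of the root, ρ_c h = (ρ_m − ρ_c) r.
r = h · ρ_c / (ρ_m − ρ_c) = 4640 m × 2.77 / (3.33 − 2.77) = 23000 m.

23000 m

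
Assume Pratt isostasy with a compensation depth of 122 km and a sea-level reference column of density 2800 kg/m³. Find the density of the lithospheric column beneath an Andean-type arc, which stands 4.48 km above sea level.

Pratt balance: ρ_ref D = ρ (D + h).
ρ = ρ_ref D/(D + h) = 2800 × 122 km/(122 km + 4.48 km) = 2700 kg/m³.

2700 kg/m³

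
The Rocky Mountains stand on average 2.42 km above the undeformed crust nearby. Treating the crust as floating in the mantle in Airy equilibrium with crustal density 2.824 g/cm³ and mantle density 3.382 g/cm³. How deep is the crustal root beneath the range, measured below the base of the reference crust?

Equating mass per unit area of the two columns: the weight of the topography is balanced by the buoyancy of the root, ρ_c h = (ρ_m − ρ_c) r.
r = h · ρ_c / (ρ_m − ρ_c) = 2.42 km × 2.824 / (3.382 − 2.824) = 12.2 km.

12.2 km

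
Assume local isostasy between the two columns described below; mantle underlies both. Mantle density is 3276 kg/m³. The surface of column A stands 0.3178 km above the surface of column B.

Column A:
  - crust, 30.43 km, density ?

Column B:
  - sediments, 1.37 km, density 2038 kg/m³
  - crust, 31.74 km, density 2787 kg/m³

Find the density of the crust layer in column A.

2680 kg/m³

Take the compensation level at the base of the deeper column (depth z_c below the surface of column A) and equate Σ ρ_i t_i down to z_c; mantle fills any gap and the z_c terms cancel.
Column A: 30.43×ρ + (z_c − 30.43)×3276
Column B: 0.3178×0 + 1.37×2038 + 31.74×2787 + (z_c − 0.3178 − 33.11)×3276
The z_c×3276 term appears on both sides and cancels. Collect the known terms of each column as K = Σ(ρt)_known − 3276 × (depth of known layers): K_A = 0 − 3276×30.43 = −99688.68; K_B = 91251.44 − 3276×(0.3178 + 33.11) = −18258.0328.
Balance: K_A + 30.43×ρ = K_B, so ρ = (K_B − K_A)/30.43 = 81430.6/30.43 = 2680 kg/m³.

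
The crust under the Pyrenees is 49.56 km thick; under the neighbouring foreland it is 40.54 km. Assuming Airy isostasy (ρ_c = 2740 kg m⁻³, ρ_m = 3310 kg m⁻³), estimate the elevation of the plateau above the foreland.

1.55 km

Excess crust Δ = 49.56 km − 40.54 km = 9.02 km, split between elevation h and root r with h + r = Δ.
Airy balance ρ_c h = (ρ_m − ρ_c) r gives r = h ρ_c/(ρ_m − ρ_c), so h (1 + ρ_c/(ρ_m − ρ_c)) = Δ, i.e. h = Δ (ρ_m − ρ_c)/ρ_m.
h = 9.02 km × 570/3310 = 1.55 km.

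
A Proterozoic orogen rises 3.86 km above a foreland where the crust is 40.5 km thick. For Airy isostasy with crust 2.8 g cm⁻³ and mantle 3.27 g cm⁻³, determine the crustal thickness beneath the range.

Root depth r = h ρ_c / (ρ_m − ρ_c) = 3.86 km × 2.8 / 0.47 = 23 km.
Total thickness = T + h + r = 40.5 km + 3.86 km + 23 km = 67.4 km.

67.4 km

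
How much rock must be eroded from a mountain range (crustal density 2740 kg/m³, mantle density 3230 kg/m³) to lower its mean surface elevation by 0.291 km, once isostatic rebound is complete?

1.92 km

Net drop Δ = e − u = e − e ρ_c/ρ_m = e (ρ_m − ρ_c)/ρ_m.
e = Δ ρ_m/(ρ_m − ρ_c) = 0.291 km × 3230/490 = 1.92 km.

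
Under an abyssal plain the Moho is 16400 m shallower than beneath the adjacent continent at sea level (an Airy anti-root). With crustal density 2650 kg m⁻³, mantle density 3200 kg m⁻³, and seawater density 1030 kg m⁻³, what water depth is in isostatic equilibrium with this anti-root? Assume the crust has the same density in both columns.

Replacing a thickness d of crust by seawater at the top must be balanced by replacing crust with mantle at the base: d (ρ_c − ρ_w) = a (ρ_m − ρ_c).
d = a (ρ_m − ρ_c)/(ρ_c − ρ_w) = 16400 m × 550/1620 = 5570 m.

5570 m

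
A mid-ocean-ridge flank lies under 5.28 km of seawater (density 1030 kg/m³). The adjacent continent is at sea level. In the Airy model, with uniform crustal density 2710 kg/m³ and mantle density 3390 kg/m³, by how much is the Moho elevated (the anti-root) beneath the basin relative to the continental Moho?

Balancing pressure at the compensation depth: replacing crust with seawater at the top is compensated by replacing crust with mantle at the base: d (ρ_c − ρ_w) = a (ρ_m − ρ_c).
a = d (ρ_c − ρ_w)/(ρ_m − ρ_c) = 5.28 km × 1680/680 = 13 km.

13 km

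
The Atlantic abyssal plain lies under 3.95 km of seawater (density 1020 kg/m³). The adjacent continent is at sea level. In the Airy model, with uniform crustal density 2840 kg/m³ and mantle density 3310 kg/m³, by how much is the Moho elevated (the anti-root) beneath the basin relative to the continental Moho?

15.3 km

Balancing pressure at the compensation depth: replacing crust with seawater at the top is compensated by replacing crust with mantle at the base: d (ρ_c − ρ_w) = a (ρ_m − ρ_c).
a = d (ρ_c − ρ_w)/(ρ_m − ρ_c) = 3.95 km × 1820/470 = 15.3 km.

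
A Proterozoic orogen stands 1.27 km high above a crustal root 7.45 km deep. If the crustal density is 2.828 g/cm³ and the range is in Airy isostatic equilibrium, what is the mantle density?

3.31 g/cm³

Airy balance: ρ_c h = (ρ_m − ρ_c) r → ρ_m = ρ_c (1 + h/r).
ρ_m = 2.828 × (1 + 1.27 km/7.45 km) = 3.31 g/cm³.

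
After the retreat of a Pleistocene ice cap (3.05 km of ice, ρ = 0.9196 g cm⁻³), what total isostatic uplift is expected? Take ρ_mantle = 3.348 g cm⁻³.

Removing the load lets mantle flow back in; uplift u satisfies ρ_ice t = ρ_m u.
u = t ρ_ice/ρ_m = 3.05 km × 0.9196/3.348 = 0.838 km.

0.838 km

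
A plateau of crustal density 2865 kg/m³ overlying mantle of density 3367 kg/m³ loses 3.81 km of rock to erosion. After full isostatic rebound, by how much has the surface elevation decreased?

0.568 km

Rebound u = e ρ_c/ρ_m = 3.81 km × 2865/3367 = 3.242 km.
Net surface drop = e − u = 3.81 km − 3.242 km = e (ρ_m − ρ_c)/ρ_m = 0.568 km.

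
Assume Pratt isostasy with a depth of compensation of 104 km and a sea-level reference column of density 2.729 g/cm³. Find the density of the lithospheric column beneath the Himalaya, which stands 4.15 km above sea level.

Pratt balance: ρ_ref D = ρ (D + h).
ρ = ρ_ref D/(D + h) = 2.729 × 104 km/(104 km + 4.15 km) = 2.62 g/cm³.

2.62 g/cm³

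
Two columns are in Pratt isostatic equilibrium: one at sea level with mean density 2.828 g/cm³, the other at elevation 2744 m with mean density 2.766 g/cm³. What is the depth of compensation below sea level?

ρ_ref D = ρ (D + h) → D (ρ_ref − ρ) = ρ h.
D = ρ h/(ρ_ref − ρ) = 2.766 × 2744 m/(2.828 − 2.766) = 122000 m.

122000 m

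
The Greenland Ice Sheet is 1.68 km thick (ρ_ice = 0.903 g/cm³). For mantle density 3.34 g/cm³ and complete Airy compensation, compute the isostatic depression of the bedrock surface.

For local isostatic compensation: the ice load ρ_ice t is balanced by mantle displaced below, ρ_m s.
s = t ρ_ice / ρ_m = 1.68 km × 0.903/3.34 = 0.454 km.

0.454 km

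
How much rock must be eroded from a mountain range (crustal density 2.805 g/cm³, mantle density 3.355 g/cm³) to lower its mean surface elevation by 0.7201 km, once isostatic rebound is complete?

Net drop Δ = e − u = e − e ρ_c/ρ_m = e (ρ_m − ρ_c)/ρ_m.
e = Δ ρ_m/(ρ_m − ρ_c) = 0.7201 km × 3.355/0.55 = 4.39 km.

4.39 km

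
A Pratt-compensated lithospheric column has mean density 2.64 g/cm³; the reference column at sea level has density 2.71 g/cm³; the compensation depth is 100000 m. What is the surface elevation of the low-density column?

ρ_ref D = ρ (D + h) → h = D (ρ_ref − ρ)/ρ.
h = 100000 m × (2.71 − 2.64)/2.64 = 2650 m.

2650 m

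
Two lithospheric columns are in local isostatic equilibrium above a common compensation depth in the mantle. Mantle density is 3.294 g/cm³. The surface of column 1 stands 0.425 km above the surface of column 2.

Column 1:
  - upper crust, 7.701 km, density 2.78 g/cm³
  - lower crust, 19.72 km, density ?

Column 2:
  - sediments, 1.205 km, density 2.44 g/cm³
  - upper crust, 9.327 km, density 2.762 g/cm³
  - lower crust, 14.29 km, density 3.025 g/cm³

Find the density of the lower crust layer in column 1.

Take the compensation level at the base of the deeper column (depth z_c below the surface of column 1) and equate Σ ρ_i t_i down to z_c; mantle fills any gap and the z_c terms cancel.
Column 1: 7.701×2.78 + 19.72×ρ + (z_c − 27.421)×3.294
Column 2: 0.425×0 + 1.205×2.44 + 9.327×2.762 + 14.29×3.025 + (z_c − 0.425 − 24.822)×3.294
The z_c×3.294 term appears on both sides and cancels. Collect the known terms of each column as K = Σ(ρt)_known − 3.294 × (depth of known layers): K_1 = 21.40878 − 3.294×27.421 = −68.915994; K_2 = 71.928624 − 3.294×(0.425 + 24.822) = −11.234994.
Balance: K_1 + 19.72×ρ = K_2, so ρ = (K_2 − K_1)/19.72 = 57.681/19.72 = 2.92 g/cm³.

2.92 g/cm³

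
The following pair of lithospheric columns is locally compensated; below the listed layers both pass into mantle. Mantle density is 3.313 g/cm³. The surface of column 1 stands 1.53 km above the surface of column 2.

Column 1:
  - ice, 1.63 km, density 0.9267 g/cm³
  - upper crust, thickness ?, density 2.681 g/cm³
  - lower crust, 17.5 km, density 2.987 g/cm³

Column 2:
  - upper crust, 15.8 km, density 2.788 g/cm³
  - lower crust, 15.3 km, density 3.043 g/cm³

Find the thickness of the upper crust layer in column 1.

Take the compensation level at the base of the deeper column (depth z_c below the surface of column 1) and equate Σ ρ_i t_i down to z_c; mantle fills any gap and the z_c terms cancel.
Column 1: 1.63×0.9267 + x×2.681 + 17.5×2.987 + (z_c − 19.13 − x)×3.313
Column 2: 1.53×0 + 15.8×2.788 + 15.3×3.043 + (z_c − 1.53 − 31.1)×3.313
The z_c×3.313 term appears on both sides and cancels. Collect the known terms of each column as K = Σ(ρt)_known − 3.313 × (depth of known layers): K_1 = 53.783021 − 3.313×19.13 = −9.594669; K_2 = 90.6083 − 3.313×(1.53 + 31.1) = −17.49489.
Balance: K_1 − x×(3.313 − 2.681) = K_2, so x = (K_1 − K_2)/(3.313 − 2.681) = 7.90022/0.632 = 12.5 km.

12.5 km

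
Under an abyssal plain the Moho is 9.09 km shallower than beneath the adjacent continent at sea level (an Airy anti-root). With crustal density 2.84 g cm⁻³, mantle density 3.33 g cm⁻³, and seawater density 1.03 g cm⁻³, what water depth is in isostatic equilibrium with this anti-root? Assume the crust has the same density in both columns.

2.46 km

Replacing a thickness d of crust by seawater at the top must be balanced by replacing crust with mantle at the base: d (ρ_c − ρ_w) = a (ρ_m − ρ_c).
d = a (ρ_m − ρ_c)/(ρ_c − ρ_w) = 9.09 km × 0.49/1.81 = 2.46 km.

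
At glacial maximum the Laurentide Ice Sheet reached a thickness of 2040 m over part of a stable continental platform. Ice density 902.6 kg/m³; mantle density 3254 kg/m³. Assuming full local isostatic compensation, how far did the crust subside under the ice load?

566 m

Isostatic balance requires: the ice load ρ_ice t is balanced by mantle displaced below, ρ_m s.
s = t ρ_ice / ρ_m = 2040 m × 902.6/3254 = 566 m.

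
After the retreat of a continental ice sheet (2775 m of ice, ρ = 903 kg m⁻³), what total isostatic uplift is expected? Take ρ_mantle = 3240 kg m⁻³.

Removing the load lets mantle flow back in; uplift u satisfies ρ_ice t = ρ_m u.
u = t ρ_ice/ρ_m = 2775 m × 903/3240 = 773 m.

773 m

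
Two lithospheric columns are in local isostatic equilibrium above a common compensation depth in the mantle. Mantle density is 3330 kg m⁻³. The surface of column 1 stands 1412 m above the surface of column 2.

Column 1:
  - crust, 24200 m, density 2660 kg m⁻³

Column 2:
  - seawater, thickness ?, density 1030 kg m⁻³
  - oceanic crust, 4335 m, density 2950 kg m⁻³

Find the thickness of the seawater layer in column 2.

4290 m

Take the compensation level at the base of the deeper column (depth z_c below the surface of column 1) and equate Σ ρ_i t_i down to z_c; mantle fills any gap and the z_c terms cancel.
Column 1: 24200×2660 + (z_c − 24200)×3330
Column 2: 1412×0 + x×1030 + 4335×2950 + (z_c − 1412 − 4335 − x)×3330
The z_c×3330 term appears on both sides and cancels. Collect the known terms of each column as K = Σ(ρt)_known − 3330 × (depth of known layers): K_1 = 64372000 − 3330×24200 = −16214000; K_2 = 12788250 − 3330×(1412 + 4335) = −6349260.
Balance: K_1 = K_2 − x×(3330 − 1030), so x = (K_2 − K_1)/(3330 − 1030) = 9864740/2300 = 4290 m.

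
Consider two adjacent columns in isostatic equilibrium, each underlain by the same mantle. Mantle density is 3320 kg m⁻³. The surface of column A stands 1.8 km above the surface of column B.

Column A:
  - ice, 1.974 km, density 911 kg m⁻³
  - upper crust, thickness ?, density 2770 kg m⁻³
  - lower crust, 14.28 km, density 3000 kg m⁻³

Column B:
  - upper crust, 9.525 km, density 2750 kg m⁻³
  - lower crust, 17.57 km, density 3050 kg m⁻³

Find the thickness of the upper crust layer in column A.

12.4 km

Take the compensation level at the base of the deeper column (depth z_c below the surface of column A) and equate Σ ρ_i t_i down to z_c; mantle fills any gap and the z_c terms cancel.
Column A: 1.974×911 + x×2770 + 14.28×3000 + (z_c − 16.254 − x)×3320
Column B: 1.8×0 + 9.525×2750 + 17.57×3050 + (z_c − 1.8 − 27.095)×3320
The z_c×3320 term appears on both sides and cancels. Collect the known terms of each column as K = Σ(ρt)_known − 3320 × (depth of known layers): K_A = 44638.314 − 3320×16.254 = −9324.966; K_B = 79782.25 − 3320×(1.8 + 27.095) = −16149.15.
Balance: K_A − x×(3320 − 2770) = K_B, so x = (K_A − K_B)/(3320 − 2770) = 6824.18/550 = 12.4 km.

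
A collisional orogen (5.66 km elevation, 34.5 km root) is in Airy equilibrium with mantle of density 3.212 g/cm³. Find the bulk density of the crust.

ρ_c h = (ρ_m − ρ_c) r → ρ_c (h + r) = ρ_m r → ρ_c = ρ_m r / (h + r).
ρ_c = 3.212 × 34.5 km / (5.66 km + 34.5 km) = 2.76 g/cm³.

2.76 g/cm³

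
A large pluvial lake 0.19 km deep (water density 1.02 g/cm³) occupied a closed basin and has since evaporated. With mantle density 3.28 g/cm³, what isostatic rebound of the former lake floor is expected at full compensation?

0.0591 km

u = d ρ_w/ρ_m = 0.19 km × 1.02/3.28 = 0.0591 km.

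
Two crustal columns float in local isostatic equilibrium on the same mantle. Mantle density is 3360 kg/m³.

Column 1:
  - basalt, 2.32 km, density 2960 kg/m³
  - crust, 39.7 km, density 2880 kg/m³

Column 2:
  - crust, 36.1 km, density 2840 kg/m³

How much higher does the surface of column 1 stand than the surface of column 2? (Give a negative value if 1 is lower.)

For any compensation level in the mantle, the mantle terms cancel and isostasy reduces to e = (Σt_1 − Σt_2) − (Σ(ρt)_1 − Σ(ρt)_2) / ρ_m.
Σt_1 = 42.02 km; Σt_2 = 36.1 km; Σ(ρt)_1 = 121203.2; Σ(ρt)_2 = 102524 (in km·kg/m³).
e = (42.02 − 36.1) − (121203.2 − 102524) / 3360 = 0.361 km.

0.361 km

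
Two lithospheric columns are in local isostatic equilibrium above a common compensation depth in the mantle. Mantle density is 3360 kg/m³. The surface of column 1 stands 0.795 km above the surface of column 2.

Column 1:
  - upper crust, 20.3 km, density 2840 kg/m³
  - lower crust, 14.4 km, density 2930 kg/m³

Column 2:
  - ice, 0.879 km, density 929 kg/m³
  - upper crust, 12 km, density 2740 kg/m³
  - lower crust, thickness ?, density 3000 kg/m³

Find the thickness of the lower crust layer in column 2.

12.5 km

Take the compensation level at the base of the deeper column (depth z_c below the surface of column 1) and equate Σ ρ_i t_i down to z_c; mantle fills any gap and the z_c terms cancel.
Column 1: 20.3×2840 + 14.4×2930 + (z_c − 34.7)×3360
Column 2: 0.795×0 + 0.879×929 + 12×2740 + x×3000 + (z_c − 0.795 − 12.879 − x)×3360
The z_c×3360 term appears on both sides and cancels. Collect the known terms of each column as K = Σ(ρt)_known − 3360 × (depth of known layers): K_1 = 99844 − 3360×34.7 = −16748; K_2 = 33696.591 − 3360×(0.795 + 12.879) = −12248.049.
Balance: K_1 = K_2 − x×(3360 − 3000), so x = (K_2 − K_1)/(3360 − 3000) = 4499.95/360 = 12.5 km.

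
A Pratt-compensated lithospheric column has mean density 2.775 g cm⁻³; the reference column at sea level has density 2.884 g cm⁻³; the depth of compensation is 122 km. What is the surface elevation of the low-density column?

4.79 km

ρ_ref D = ρ (D + h) → h = D (ρ_ref − ρ)/ρ.
h = 122 km × (2.884 − 2.775)/2.775 = 4.79 km.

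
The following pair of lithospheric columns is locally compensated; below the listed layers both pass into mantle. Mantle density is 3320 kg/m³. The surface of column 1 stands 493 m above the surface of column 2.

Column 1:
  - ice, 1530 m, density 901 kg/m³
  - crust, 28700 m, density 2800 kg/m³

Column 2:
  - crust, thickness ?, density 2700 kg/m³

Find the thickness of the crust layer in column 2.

27400 m

Take the compensation level at the base of the deeper column (depth z_c below the surface of column 1) and equate Σ ρ_i t_i down to z_c; mantle fills any gap and the z_c terms cancel.
Column 1: 1530×901 + 28700×2800 + (z_c − 30230)×3320
Column 2: 493×0 + x×2700 + (z_c − 493 − 0 − x)×3320
The z_c×3320 term appears on both sides and cancels. Collect the known terms of each column as K = Σ(ρt)_known − 3320 × (depth of known layers): K_1 = 81738530 − 3320×30230 = −18625070; K_2 = 0 − 3320×(493 + 0) = −1636760.
Balance: K_1 = K_2 − x×(3320 − 2700), so x = (K_2 − K_1)/(3320 − 2700) = 16988300/620 = 27400 m.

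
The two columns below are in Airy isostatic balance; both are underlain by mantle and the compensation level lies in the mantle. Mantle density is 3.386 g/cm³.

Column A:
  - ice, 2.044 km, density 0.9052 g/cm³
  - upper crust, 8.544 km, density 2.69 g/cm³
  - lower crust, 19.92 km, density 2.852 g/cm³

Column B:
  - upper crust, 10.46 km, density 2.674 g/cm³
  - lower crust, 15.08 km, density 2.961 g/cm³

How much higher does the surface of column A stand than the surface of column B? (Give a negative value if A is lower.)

2.3 km

For any compensation level in the mantle, the mantle terms cancel and isostasy reduces to e = (Σt_A − Σt_B) − (Σ(ρt)_A − Σ(ρt)_B) / ρ_m.
Σt_A = 30.508 km; Σt_B = 25.54 km; Σ(ρt)_A = 81.6454288; Σ(ρt)_B = 72.62192 (in km·g/cm³).
e = (30.508 − 25.54) − (81.6454288 − 72.62192) / 3.386 = 2.3 km.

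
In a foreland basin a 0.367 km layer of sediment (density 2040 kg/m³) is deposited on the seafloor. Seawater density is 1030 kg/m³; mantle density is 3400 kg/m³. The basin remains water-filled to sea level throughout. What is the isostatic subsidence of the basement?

0.156 km

Submarine loading: the sediment displaces seawater, and the subsidence is in turn flooded, so s (ρ_m − ρ_w) = t (ρ_sed − ρ_w).
s = 0.367 km × (2040 − 1030) / (3400 − 1030) = 0.156 km.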